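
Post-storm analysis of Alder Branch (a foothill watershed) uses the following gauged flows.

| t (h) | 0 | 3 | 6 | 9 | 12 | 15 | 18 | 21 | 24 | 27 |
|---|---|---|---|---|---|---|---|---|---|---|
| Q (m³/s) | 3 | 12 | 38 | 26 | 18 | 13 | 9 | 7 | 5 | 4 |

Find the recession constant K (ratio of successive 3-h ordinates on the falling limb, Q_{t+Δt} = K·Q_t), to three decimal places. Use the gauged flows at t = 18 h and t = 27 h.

Using the recession-limb readings at t = 18 h and t = 27 h: Q falls from 9 to 4 m³/s over 3 intervals.
K = (Q₂/Q₁)^(1/3) = (4/9)^(1/3) = 0.763.

K ≈ 0.763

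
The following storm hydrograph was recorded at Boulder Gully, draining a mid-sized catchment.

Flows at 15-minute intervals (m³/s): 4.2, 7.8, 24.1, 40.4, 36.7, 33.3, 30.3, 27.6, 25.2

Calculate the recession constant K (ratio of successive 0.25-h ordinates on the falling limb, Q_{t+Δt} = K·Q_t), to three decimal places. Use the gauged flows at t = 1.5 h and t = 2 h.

Using the recession-limb readings at t = 1.5 h and t = 2 h: Q falls from 30.3 to 25.2 m³/s over 2 intervals.
K = (Q₂/Q₁)^(1/2) = (25.2/30.3)^(1/2) = 0.912.

K ≈ 0.912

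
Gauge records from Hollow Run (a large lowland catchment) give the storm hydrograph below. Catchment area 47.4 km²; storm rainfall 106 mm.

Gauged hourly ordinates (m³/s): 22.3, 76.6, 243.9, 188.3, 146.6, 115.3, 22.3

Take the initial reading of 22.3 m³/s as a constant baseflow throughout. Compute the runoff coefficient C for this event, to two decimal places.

C ≈ 0.47

ΣQ_DR = 659.2 m³/s; V = ΣQ_DR·Δt = 2.373 × 10^6 m³.
Runoff depth d = V / A = 50.07 mm.
C = d / P = 50.07 / 106 = 0.47.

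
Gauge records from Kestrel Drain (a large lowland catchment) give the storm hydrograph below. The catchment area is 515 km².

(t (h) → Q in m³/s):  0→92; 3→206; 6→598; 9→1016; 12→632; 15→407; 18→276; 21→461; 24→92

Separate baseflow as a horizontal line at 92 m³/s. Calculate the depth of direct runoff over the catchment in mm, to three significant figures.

d ≈ 61.9 mm

Direct runoff: 0.0, 114.0, 506.0, 924.0, 540.0, 315.0, 184.0, 369.0, 0.0 m³/s; ΣQ_DR = 2952 m³/s.
V = ΣQ_DR · Δt = 2952 × 10800 s = 3.188 × 10^7 m³.
Over A = 515 km², depth = V / A = 61.9 mm.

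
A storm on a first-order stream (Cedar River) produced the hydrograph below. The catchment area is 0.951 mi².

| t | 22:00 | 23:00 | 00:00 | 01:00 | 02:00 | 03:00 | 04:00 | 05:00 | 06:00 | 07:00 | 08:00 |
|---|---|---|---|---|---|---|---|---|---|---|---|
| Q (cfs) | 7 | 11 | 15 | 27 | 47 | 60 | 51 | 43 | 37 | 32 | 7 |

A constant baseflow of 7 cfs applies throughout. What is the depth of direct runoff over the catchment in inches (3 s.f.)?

Direct runoff: 0.0, 4.0, 8.0, 20.0, 40.0, 53.0, 44.0, 36.0, 30.0, 25.0, 0.0 cfs; ΣQ_DR = 260.0 cfs.
V = ΣQ_DR · Δt = 260.0 × 3600 s = 9.360 × 10^5 ft³.
Over A = 0.951 mi², depth = V / A = 0.424 in.

d ≈ 0.424 in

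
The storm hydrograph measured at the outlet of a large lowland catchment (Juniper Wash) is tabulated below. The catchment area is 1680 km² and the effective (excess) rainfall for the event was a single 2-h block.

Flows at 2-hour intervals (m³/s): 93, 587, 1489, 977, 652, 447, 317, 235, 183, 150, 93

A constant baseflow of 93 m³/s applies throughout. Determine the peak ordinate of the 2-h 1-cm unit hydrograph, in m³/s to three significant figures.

Direct runoff: 0.0, 494.0, 1396.0, 884.0, 559.0, 354.0, 224.0, 142.0, 90.0, 57.0, 0.0 m³/s; ΣQ_DR = 4200 m³/s, peak = 1396.0 m³/s.
Runoff depth d = ΣQ_DR·Δt / A = 4200 × 7200 / (1680 km²) = 18.00 mm.
The 1-cm UH is the DRH scaled by (10 mm)/d, so U_p = 1396.0 × 10/18.00 = 776 m³/s.

U_p ≈ 776 m³/s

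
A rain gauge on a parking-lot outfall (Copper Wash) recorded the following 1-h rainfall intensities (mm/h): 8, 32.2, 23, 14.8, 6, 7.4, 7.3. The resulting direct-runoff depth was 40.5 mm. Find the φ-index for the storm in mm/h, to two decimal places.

Only the 3 blocks with intensity above φ contribute runoff: 32.2, 23, 14.8 mm/h.
Σ(I−φ)·Δt = d  ⇒  (32.2+23+14.8 − 3φ)·1 = 40.5
φ = (70.00 − 40.5/1) / 3 = 9.83 mm/h.

φ ≈ 9.83 mm/h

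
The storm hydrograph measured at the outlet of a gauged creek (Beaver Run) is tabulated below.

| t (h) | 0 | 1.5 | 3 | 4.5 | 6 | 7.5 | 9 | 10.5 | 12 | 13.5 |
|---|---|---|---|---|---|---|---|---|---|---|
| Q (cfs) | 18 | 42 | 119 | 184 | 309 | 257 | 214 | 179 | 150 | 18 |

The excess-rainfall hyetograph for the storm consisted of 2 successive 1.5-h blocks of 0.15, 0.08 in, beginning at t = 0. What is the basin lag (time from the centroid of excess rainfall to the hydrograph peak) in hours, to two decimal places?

Centroid of excess rainfall: t_c = Σ P_i·t̄_i / ΣP_i = 1.2717 h (block centres at 0.75, 2.25 h).
Hydrograph peak occurs at t = 6 h, so basin lag t_L = 6 − 1.2717 = 4.73 h.

t_L ≈ 4.73 h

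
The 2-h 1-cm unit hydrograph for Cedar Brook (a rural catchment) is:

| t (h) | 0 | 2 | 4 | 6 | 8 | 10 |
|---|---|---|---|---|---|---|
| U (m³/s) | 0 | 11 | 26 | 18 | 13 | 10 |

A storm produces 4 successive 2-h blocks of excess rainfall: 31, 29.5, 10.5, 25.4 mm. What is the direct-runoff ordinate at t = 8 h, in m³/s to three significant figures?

By discrete convolution, Q_j = Σ (P_i / 10 mm) · U_{j−i}.
At t = 8 h (j=4): Q = (31/10)·13 + (29.5/10)·18 + (10.5/10)·26 + (25.4/10)·11 = 149 m³/s.

Q ≈ 149 m³/s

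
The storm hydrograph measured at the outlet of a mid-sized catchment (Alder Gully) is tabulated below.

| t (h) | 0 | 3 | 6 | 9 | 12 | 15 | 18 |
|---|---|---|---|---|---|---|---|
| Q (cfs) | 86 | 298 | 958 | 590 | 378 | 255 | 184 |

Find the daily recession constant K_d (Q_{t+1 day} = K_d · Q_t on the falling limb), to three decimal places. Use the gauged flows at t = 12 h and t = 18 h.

Between t = 12 h and t = 18 h the flow falls from 378 to 184 cfs over 2×3 h = 6 h.
Per-interval ratio K = (184/378)^(1/2) = 0.6977; K_d = K^(24/3) = 0.056.

K_d ≈ 0.056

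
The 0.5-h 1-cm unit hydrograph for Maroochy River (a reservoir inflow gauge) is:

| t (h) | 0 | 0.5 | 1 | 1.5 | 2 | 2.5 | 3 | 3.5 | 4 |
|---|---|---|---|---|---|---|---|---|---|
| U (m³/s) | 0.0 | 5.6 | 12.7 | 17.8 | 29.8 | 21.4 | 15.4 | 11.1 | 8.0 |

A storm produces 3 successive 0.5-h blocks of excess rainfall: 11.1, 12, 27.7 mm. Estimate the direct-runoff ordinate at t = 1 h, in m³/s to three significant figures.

Q ≈ 20.8 m³/s

By discrete convolution, Q_j = Σ (P_i / 10 mm) · U_{j−i}.
At t = 1 h (j=2): Q = (11.1/10)·12.7 + (12/10)·5.6 + (27.7/10)·0.0 = 20.8 m³/s.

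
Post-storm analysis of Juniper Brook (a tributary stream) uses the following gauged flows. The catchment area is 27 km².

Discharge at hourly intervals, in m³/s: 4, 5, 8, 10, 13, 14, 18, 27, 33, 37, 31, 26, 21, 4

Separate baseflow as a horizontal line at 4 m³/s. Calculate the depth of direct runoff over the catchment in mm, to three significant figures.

d ≈ 26.0 mm

Direct runoff: 0.0, 1.0, 4.0, 6.0, 9.0, 10.0, 14.0, 23.0, 29.0, 33.0, 27.0, 22.0, 17.0, 0.0 m³/s; ΣQ_DR = 195.0 m³/s.
V = ΣQ_DR · Δt = 195.0 × 3600 s = 7.020 × 10^5 m³.
Over A = 27 km², depth = V / A = 26.0 mm.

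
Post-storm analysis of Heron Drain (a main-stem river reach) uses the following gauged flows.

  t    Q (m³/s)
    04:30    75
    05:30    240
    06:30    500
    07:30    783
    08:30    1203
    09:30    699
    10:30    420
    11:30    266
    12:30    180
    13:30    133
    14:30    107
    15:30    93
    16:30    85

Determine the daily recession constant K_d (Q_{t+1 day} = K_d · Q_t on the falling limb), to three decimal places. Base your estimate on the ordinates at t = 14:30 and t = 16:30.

K_d ≈ 0.063

Between t = 14:30 and t = 16:30 the flow falls from 107 to 85 m³/s over 2×1 h = 2 h.
Per-interval ratio K = (85/107)^(1/2) = 0.8913; K_d = K^(24/1) = 0.063.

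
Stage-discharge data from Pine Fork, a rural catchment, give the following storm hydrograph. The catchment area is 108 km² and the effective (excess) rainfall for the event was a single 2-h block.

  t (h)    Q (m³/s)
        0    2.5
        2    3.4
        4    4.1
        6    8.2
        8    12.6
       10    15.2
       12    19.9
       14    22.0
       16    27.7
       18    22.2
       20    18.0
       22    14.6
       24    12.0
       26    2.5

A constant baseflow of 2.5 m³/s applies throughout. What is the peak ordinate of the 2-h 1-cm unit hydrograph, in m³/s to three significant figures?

U_p ≈ 25.2 m³/s

Direct runoff: 0.0, 0.9, 1.6, 5.7, 10.1, 12.7, 17.4, 19.5, 25.2, 19.7, 15.5, 12.1, 9.5, 0.0 m³/s; ΣQ_DR = 149.9 m³/s, peak = 25.2 m³/s.
Runoff depth d = ΣQ_DR·Δt / A = 149.9 × 7200 / (108 km²) = 9.993 mm.
The 1-cm UH is the DRH scaled by (10 mm)/d, so U_p = 25.2 × 10/9.993 = 25.2 m³/s.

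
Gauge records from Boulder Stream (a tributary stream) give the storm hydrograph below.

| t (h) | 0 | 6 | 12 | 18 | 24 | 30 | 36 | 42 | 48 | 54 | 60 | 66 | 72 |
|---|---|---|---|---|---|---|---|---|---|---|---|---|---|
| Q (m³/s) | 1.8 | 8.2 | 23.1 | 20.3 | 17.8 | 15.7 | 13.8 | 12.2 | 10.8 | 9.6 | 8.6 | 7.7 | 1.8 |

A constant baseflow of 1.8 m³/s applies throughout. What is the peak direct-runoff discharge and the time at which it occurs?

Subtracting baseflow gives direct-runoff ordinates: 0.0, 6.4, 21.3, 18.5, 16.0, 13.9, 12.0, 10.4, 9.0, 7.8, 6.8, 5.9, 0.0 m³/s.
The maximum is 21.3 m³/s, occurring at the reading for t = 12 h.

Q_p = 21.3 m³/s at t = 12 h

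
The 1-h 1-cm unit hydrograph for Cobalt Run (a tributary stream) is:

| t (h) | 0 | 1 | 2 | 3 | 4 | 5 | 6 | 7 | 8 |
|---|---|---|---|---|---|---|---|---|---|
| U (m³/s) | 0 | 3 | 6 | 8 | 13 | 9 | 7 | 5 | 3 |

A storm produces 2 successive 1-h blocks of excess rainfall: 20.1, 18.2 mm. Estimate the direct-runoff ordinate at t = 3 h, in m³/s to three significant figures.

Q ≈ 27.0 m³/s

By discrete convolution, Q_j = Σ (P_i / 10 mm) · U_{j−i}.
At t = 3 h (j=3): Q = (20.1/10)·8 + (18.2/10)·6 = 27.0 m³/s.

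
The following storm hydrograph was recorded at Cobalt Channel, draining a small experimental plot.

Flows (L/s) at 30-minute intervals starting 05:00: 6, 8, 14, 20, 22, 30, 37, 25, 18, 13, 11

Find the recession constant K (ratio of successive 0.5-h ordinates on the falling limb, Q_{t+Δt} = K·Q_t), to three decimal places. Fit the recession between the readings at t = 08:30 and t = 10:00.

Using the recession-limb readings at t = 08:30 and t = 10:00: Q falls from 25 to 11 L/s over 3 intervals.
K = (Q₂/Q₁)^(1/3) = (11/25)^(1/3) = 0.761.

K ≈ 0.761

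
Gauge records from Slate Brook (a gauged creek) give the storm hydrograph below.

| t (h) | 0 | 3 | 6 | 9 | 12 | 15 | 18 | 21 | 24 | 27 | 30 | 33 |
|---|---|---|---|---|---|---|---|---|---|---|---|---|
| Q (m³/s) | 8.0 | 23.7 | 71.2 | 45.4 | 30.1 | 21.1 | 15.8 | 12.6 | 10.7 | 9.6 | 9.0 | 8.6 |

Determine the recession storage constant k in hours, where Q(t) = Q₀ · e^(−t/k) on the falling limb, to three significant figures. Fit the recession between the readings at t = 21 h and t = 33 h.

k ≈ 31.4 h

On the falling limb, Q drops from 12.6 to 8.6 m³/s between t = 21 h and t = 33 h (Δt = 12 h).
k = −Δt / ln(Q₂/Q₁) = −12 / ln(8.6/12.6) = 31.4 h.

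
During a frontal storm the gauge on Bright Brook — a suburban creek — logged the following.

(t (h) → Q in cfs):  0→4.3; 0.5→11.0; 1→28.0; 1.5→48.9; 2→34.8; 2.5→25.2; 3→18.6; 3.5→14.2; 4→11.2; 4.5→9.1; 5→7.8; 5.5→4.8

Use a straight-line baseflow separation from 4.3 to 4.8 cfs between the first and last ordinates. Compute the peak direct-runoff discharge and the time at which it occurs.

Subtracting baseflow gives direct-runoff ordinates: 0.00, 6.65, 23.61, 44.46, 30.32, 20.67, 14.03, 9.58, 6.54, 4.39, 3.05, 0.00 cfs.
The maximum is 44.46 cfs, occurring at the reading for t = 1.5 h.

Q_p = 44.46 cfs at t = 1.5 h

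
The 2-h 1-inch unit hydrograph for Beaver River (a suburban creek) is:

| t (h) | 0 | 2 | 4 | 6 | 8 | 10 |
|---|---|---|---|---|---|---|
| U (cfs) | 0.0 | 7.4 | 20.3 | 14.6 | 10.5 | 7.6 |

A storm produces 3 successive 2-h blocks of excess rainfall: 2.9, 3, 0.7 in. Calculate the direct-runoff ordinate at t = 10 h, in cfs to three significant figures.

By discrete convolution, Q_j = Σ (P_i / 1 in) · U_{j−i}.
At t = 10 h (j=5): Q = (2.9/1)·7.6 + (3/1)·10.5 + (0.7/1)·14.6 = 63.8 cfs.

Q ≈ 63.8 cfs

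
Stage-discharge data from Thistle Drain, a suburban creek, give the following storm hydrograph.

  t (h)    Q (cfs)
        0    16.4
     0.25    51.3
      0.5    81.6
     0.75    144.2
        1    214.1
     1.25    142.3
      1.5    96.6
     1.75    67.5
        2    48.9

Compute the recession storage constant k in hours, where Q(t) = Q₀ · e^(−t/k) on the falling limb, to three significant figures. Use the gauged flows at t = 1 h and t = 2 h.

k ≈ 0.677 h

On the falling limb, Q drops from 214.1 to 48.9 cfs between t = 1 h and t = 2 h (Δt = 1 h).
k = −Δt / ln(Q₂/Q₁) = −1 / ln(48.9/214.1) = 0.677 h.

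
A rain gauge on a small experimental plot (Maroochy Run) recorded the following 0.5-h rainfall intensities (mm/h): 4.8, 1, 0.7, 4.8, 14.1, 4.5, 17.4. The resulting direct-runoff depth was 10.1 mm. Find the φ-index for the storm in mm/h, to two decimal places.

Only the 2 blocks with intensity above φ contribute runoff: 14.1, 17.4 mm/h.
Σ(I−φ)·Δt = d  ⇒  (14.1+17.4 − 2φ)·0.5 = 10.1
φ = (31.50 − 10.1/0.5) / 2 = 5.65 mm/h.

φ ≈ 5.65 mm/h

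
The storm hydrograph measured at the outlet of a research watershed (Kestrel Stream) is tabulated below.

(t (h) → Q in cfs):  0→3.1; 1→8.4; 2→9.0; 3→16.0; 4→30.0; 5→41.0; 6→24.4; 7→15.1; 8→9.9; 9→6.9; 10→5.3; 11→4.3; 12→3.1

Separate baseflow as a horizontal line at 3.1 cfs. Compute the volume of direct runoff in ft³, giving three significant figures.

Direct-runoff ordinates (Q − Q_b): 0.0, 5.3, 5.9, 12.9, 26.9, 37.9, 21.3, 12.0, 6.8, 3.8, 2.2, 1.2, 0.0 cfs.
ΣQ_DR = 136.2 cfs.
With Δt = 1 h = 3600 s, V = ΣQ_DR · Δt = 136.2 × 3600 = 4.90 × 10^5 ft³.

V ≈ 4.90 × 10^5 ft³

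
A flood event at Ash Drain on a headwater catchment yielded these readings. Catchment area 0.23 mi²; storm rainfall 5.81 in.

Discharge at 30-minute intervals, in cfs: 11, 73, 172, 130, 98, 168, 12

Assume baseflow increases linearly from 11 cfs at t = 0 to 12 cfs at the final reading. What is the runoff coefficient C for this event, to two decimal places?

C ≈ 0.34

ΣQ_DR = 583.5 cfs; V = ΣQ_DR·Δt = 1.050 × 10^6 ft³.
Runoff depth d = V / A = 1.966 in.
C = d / P = 1.966 / 5.81 = 0.34.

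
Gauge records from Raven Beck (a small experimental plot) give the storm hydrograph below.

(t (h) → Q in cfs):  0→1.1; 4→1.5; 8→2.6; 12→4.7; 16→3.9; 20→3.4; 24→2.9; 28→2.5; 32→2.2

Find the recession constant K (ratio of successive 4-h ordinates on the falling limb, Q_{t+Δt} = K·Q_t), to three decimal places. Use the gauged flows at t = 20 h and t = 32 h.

K ≈ 0.865

Using the recession-limb readings at t = 20 h and t = 32 h: Q falls from 3.4 to 2.2 cfs over 3 intervals.
K = (Q₂/Q₁)^(1/3) = (2.2/3.4)^(1/3) = 0.865.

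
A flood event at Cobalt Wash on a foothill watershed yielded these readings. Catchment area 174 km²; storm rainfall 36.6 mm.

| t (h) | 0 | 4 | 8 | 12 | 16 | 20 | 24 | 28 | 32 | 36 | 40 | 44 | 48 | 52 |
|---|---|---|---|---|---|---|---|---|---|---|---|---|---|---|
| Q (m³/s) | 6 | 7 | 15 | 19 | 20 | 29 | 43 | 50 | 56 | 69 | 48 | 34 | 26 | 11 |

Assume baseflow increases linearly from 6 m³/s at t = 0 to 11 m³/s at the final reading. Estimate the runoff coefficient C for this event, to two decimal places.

C ≈ 0.71

ΣQ_DR = 314.0 m³/s; V = ΣQ_DR·Δt = 4.522 × 10^6 m³.
Runoff depth d = V / A = 25.99 mm.
C = d / P = 25.99 / 36.6 = 0.71.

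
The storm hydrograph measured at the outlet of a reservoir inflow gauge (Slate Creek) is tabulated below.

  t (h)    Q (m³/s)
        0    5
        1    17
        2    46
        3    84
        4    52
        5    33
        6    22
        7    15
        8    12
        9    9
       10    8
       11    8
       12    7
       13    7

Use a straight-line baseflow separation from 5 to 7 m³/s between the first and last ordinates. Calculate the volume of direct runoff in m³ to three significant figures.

Direct-runoff ordinates (Q − Q_b): 0.00, 11.85, 40.69, 78.54, 46.38, 27.23, 16.08, 8.92, 5.77, 2.62, 1.46, 1.31, 0.15, 0.00 m³/s.
ΣQ_DR = 241.0 m³/s.
With Δt = 1 h = 3600 s, V = ΣQ_DR · Δt = 241.0 × 3600 = 8.68 × 10^5 m³.

V ≈ 8.68 × 10^5 m³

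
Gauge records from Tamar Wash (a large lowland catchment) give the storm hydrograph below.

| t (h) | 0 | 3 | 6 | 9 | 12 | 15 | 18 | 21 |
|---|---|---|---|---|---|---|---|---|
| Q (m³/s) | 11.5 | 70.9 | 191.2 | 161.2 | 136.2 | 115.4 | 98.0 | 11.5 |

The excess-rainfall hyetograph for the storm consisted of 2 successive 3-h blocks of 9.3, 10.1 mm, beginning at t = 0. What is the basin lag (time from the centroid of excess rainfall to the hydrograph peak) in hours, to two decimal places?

Centroid of excess rainfall: t_c = Σ P_i·t̄_i / ΣP_i = 3.0619 h (block centres at 1.5, 4.5 h).
Hydrograph peak occurs at t = 6 h, so basin lag t_L = 6 − 3.0619 = 2.94 h.

t_L ≈ 2.94 h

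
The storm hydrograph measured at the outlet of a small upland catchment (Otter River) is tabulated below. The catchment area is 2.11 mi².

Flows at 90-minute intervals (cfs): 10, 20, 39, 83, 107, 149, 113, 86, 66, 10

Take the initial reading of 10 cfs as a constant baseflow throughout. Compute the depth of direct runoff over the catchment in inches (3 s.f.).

d ≈ 0.642 in

Direct runoff: 0.0, 10.0, 29.0, 73.0, 97.0, 139.0, 103.0, 76.0, 56.0, 0.0 cfs; ΣQ_DR = 583.0 cfs.
V = ΣQ_DR · Δt = 583.0 × 5400 s = 3.148 × 10^6 ft³.
Over A = 2.11 mi², depth = V / A = 0.642 in.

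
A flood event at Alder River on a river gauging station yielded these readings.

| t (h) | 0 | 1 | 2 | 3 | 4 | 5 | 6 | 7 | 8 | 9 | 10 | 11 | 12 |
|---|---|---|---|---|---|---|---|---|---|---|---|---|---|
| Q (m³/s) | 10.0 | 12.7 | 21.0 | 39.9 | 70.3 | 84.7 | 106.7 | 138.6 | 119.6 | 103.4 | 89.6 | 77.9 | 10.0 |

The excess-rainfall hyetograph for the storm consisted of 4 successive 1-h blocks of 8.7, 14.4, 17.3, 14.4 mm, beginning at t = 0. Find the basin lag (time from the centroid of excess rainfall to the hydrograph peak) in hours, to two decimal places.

t_L ≈ 4.82 h

Centroid of excess rainfall: t_c = Σ P_i·t̄_i / ΣP_i = 2.1825 h (block centres at 0.5, 1.5, 2.5, 3.5 h).
Hydrograph peak occurs at t = 7 h, so basin lag t_L = 7 − 2.1825 = 4.82 h.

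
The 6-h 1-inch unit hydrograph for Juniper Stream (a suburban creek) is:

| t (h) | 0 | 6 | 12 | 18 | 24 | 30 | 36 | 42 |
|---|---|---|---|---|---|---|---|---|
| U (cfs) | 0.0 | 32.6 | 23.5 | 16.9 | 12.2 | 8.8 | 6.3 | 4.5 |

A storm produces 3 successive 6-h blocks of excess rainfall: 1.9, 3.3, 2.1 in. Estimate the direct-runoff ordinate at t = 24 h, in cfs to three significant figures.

By discrete convolution, Q_j = Σ (P_i / 1 in) · U_{j−i}.
At t = 24 h (j=4): Q = (1.9/1)·12.2 + (3.3/1)·16.9 + (2.1/1)·23.5 = 128 cfs.

Q ≈ 128 cfs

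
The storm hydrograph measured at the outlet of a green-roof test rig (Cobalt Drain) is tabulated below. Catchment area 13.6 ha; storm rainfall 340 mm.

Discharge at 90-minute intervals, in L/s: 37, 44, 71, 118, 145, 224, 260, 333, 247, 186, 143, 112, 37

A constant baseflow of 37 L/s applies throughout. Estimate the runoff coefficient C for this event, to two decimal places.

ΣQ_DR = 1476 L/s; V = ΣQ_DR·Δt = 7.970 × 10^6 L.
Runoff depth d = V / A = 58.61 mm.
C = d / P = 58.61 / 340 = 0.17.

C ≈ 0.17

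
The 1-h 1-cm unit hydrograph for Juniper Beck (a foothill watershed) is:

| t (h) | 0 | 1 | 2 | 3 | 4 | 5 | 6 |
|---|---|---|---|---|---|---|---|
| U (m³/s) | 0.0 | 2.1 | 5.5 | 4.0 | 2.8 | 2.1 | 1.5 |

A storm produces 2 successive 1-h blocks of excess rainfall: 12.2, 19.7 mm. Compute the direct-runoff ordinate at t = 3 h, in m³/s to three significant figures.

By discrete convolution, Q_j = Σ (P_i / 10 mm) · U_{j−i}.
At t = 3 h (j=3): Q = (12.2/10)·4.0 + (19.7/10)·5.5 = 15.7 m³/s.

Q ≈ 15.7 m³/s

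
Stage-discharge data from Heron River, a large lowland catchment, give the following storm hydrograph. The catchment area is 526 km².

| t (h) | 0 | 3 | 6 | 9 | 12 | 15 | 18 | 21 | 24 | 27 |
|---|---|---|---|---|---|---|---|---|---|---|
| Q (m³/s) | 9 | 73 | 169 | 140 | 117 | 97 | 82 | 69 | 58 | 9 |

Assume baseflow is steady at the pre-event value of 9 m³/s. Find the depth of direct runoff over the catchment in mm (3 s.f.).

d ≈ 15.1 mm

Direct runoff: 0.0, 64.0, 160.0, 131.0, 108.0, 88.0, 73.0, 60.0, 49.0, 0.0 m³/s; ΣQ_DR = 733.0 m³/s.
V = ΣQ_DR · Δt = 733.0 × 10800 s = 7.916 × 10^6 m³.
Over A = 526 km², depth = V / A = 15.1 mm.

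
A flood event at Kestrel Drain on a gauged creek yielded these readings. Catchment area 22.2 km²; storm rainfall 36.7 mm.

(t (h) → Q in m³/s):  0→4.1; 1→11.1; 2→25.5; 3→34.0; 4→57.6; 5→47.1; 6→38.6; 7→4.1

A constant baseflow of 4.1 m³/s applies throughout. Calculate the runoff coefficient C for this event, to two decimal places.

ΣQ_DR = 189.3 m³/s; V = ΣQ_DR·Δt = 6.815 × 10^5 m³.
Runoff depth d = V / A = 30.70 mm.
C = d / P = 30.70 / 36.7 = 0.84.

C ≈ 0.84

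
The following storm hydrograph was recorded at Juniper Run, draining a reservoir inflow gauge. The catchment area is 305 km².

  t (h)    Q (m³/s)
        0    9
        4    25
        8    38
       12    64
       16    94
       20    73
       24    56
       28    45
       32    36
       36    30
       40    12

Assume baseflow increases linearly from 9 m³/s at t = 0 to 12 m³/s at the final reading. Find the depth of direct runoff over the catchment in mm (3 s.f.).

Direct runoff: 0.00, 15.70, 28.40, 54.10, 83.80, 62.50, 45.20, 33.90, 24.60, 18.30, 0.00 m³/s; ΣQ_DR = 366.5 m³/s.
V = ΣQ_DR · Δt = 366.5 × 14400 s = 5.278 × 10^6 m³.
Over A = 305 km², depth = V / A = 17.3 mm.

d ≈ 17.3 mm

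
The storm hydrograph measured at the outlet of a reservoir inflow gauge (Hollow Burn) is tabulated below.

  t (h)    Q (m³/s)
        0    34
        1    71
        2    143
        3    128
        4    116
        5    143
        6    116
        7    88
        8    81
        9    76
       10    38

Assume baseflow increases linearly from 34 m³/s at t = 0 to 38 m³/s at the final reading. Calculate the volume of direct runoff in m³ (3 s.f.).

Direct-runoff ordinates (Q − Q_b): 0.00, 36.60, 108.20, 92.80, 80.40, 107.00, 79.60, 51.20, 43.80, 38.40, 0.00 m³/s.
ΣQ_DR = 638.0 m³/s.
With Δt = 1 h = 3600 s, V = ΣQ_DR · Δt = 638.0 × 3600 = 2.30 × 10^6 m³.

V ≈ 2.30 × 10^6 m³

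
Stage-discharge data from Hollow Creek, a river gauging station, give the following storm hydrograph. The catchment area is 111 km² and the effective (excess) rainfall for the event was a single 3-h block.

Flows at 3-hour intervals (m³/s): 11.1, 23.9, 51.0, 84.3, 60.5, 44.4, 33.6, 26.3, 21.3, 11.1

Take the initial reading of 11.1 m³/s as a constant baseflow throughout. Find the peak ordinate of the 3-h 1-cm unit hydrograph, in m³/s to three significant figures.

U_p ≈ 29.3 m³/s

Direct runoff: 0.0, 12.8, 39.9, 73.2, 49.4, 33.3, 22.5, 15.2, 10.2, 0.0 m³/s; ΣQ_DR = 256.5 m³/s, peak = 73.2 m³/s.
Runoff depth d = ΣQ_DR·Δt / A = 256.5 × 10800 / (111 km²) = 24.96 mm.
The 1-cm UH is the DRH scaled by (10 mm)/d, so U_p = 73.2 × 10/24.96 = 29.3 m³/s.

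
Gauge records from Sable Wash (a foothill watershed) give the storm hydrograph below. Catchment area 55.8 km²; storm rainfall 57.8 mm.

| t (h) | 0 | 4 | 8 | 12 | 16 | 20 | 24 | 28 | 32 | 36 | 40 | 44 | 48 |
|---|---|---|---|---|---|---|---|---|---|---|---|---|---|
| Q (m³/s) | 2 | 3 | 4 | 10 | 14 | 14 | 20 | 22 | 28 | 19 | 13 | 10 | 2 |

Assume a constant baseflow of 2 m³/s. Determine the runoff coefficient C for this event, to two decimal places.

C ≈ 0.60

ΣQ_DR = 135.0 m³/s; V = ΣQ_DR·Δt = 1.944 × 10^6 m³.
Runoff depth d = V / A = 34.84 mm.
C = d / P = 34.84 / 57.8 = 0.60.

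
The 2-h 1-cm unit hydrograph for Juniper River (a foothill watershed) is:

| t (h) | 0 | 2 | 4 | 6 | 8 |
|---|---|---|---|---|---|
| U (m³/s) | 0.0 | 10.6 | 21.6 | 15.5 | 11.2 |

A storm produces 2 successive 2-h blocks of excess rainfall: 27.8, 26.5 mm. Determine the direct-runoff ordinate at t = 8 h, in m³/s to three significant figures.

By discrete convolution, Q_j = Σ (P_i / 10 mm) · U_{j−i}.
At t = 8 h (j=4): Q = (27.8/10)·11.2 + (26.5/10)·15.5 = 72.2 m³/s.

Q ≈ 72.2 m³/s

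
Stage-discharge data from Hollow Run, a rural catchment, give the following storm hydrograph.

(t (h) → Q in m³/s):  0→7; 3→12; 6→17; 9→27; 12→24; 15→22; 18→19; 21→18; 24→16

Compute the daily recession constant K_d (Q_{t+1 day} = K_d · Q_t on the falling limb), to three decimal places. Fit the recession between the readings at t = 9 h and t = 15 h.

Between t = 9 h and t = 15 h the flow falls from 27 to 22 m³/s over 2×3 h = 6 h.
Per-interval ratio K = (22/27)^(1/2) = 0.9027; K_d = K^(24/3) = 0.441.

K_d ≈ 0.441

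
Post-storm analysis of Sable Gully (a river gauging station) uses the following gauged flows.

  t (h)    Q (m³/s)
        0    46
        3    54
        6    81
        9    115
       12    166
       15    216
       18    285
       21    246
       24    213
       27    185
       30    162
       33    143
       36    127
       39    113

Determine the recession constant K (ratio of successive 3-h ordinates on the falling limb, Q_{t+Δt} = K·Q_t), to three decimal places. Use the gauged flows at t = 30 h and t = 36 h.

Using the recession-limb readings at t = 30 h and t = 36 h: Q falls from 162 to 127 m³/s over 2 intervals.
K = (Q₂/Q₁)^(1/2) = (127/162)^(1/2) = 0.885.

K ≈ 0.885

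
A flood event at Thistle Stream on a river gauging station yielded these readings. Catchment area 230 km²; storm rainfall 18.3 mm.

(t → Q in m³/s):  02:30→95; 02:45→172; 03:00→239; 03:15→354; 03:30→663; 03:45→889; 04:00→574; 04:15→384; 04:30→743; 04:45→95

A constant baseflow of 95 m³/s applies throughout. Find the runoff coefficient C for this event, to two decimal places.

ΣQ_DR = 3258 m³/s; V = ΣQ_DR·Δt = 2.932 × 10^6 m³.
Runoff depth d = V / A = 12.75 mm.
C = d / P = 12.75 / 18.3 = 0.70.

C ≈ 0.70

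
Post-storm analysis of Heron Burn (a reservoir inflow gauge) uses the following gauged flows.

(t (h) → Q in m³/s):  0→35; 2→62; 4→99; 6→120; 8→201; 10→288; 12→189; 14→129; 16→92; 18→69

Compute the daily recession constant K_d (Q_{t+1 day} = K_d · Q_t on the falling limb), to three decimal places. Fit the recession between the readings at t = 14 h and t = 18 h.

Between t = 14 h and t = 18 h the flow falls from 129 to 69 m³/s over 2×2 h = 4 h.
Per-interval ratio K = (69/129)^(1/2) = 0.7314; K_d = K^(24/2) = 0.023.

K_d ≈ 0.023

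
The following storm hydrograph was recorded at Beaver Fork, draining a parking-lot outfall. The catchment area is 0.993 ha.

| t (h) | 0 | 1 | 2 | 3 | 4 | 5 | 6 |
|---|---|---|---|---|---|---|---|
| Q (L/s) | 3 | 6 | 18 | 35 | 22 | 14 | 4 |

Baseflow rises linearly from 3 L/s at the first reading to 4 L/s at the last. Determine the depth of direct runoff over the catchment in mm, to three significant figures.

Direct runoff: 0.00, 2.83, 14.67, 31.50, 18.33, 10.17, 0.00 L/s; ΣQ_DR = 77.50 L/s.
V = ΣQ_DR · Δt = 77.50 × 3600 s = 2.790 × 10^5 L.
Over A = 0.993 ha, depth = V / A = 28.1 mm.

d ≈ 28.1 mm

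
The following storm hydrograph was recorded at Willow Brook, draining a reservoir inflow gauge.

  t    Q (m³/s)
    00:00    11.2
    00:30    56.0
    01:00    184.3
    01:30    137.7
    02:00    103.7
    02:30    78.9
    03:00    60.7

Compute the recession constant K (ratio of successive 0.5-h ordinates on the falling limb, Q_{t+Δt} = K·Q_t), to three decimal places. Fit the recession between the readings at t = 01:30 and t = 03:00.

K ≈ 0.761

Using the recession-limb readings at t = 01:30 and t = 03:00: Q falls from 137.7 to 60.7 m³/s over 3 intervals.
K = (Q₂/Q₁)^(1/3) = (60.7/137.7)^(1/3) = 0.761.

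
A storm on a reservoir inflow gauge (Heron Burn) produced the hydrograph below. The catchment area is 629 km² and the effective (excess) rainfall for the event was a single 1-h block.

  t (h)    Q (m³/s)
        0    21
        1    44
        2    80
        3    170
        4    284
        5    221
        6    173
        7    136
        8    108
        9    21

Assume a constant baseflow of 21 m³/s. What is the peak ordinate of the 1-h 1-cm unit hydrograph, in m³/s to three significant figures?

U_p ≈ 438 m³/s

Direct runoff: 0.0, 23.0, 59.0, 149.0, 263.0, 200.0, 152.0, 115.0, 87.0, 0.0 m³/s; ΣQ_DR = 1048 m³/s, peak = 263.0 m³/s.
Runoff depth d = ΣQ_DR·Δt / A = 1048 × 3600 / (629 km²) = 5.998 mm.
The 1-cm UH is the DRH scaled by (10 mm)/d, so U_p = 263.0 × 10/5.998 = 438 m³/s.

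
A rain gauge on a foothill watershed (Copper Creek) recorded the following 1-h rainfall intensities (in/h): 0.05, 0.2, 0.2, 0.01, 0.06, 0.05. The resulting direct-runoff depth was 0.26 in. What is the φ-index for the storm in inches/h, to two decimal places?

Only the 2 blocks with intensity above φ contribute runoff: 0.2, 0.2 in/h.
Σ(I−φ)·Δt = d  ⇒  (0.2+0.2 − 2φ)·1 = 0.26
φ = (0.4000 − 0.26/1) / 2 = 0.07 in/h.

φ ≈ 0.07 in/h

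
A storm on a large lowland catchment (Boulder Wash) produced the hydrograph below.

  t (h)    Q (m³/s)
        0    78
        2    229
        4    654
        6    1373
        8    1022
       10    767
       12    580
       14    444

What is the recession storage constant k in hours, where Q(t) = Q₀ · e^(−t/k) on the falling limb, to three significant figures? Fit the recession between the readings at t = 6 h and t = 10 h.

On the falling limb, Q drops from 1373 to 767 m³/s between t = 6 h and t = 10 h (Δt = 4 h).
k = −Δt / ln(Q₂/Q₁) = −4 / ln(767/1373) = 6.87 h.

k ≈ 6.87 h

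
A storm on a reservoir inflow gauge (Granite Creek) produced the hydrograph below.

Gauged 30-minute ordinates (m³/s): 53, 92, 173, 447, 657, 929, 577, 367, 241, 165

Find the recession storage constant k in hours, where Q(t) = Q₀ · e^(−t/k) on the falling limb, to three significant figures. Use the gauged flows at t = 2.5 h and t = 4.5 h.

On the falling limb, Q drops from 929 to 165 m³/s between t = 2.5 h and t = 4.5 h (Δt = 2 h).
k = −Δt / ln(Q₂/Q₁) = −2 / ln(165/929) = 1.16 h.

k ≈ 1.16 h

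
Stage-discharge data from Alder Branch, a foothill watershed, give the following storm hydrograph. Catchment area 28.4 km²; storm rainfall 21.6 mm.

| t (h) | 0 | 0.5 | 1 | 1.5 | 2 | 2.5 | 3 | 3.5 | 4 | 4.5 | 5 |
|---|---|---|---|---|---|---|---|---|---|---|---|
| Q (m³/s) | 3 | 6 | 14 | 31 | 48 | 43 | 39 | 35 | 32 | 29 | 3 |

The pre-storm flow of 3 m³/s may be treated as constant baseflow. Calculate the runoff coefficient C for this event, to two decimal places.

C ≈ 0.73

ΣQ_DR = 250.0 m³/s; V = ΣQ_DR·Δt = 4.500 × 10^5 m³.
Runoff depth d = V / A = 15.85 mm.
C = d / P = 15.85 / 21.6 = 0.73.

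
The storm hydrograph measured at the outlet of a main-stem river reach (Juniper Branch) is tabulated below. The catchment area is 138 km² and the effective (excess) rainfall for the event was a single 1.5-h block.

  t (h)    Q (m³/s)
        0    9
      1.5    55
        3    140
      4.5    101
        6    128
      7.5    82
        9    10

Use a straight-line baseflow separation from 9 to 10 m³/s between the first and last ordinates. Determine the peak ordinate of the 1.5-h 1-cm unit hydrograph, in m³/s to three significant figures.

U_p ≈ 72.8 m³/s

Direct runoff: 0.00, 45.83, 130.67, 91.50, 118.33, 72.17, 0.00 m³/s; ΣQ_DR = 458.5 m³/s, peak = 130.67 m³/s.
Runoff depth d = ΣQ_DR·Δt / A = 458.5 × 5400 / (138 km²) = 17.94 mm.
The 1-cm UH is the DRH scaled by (10 mm)/d, so U_p = 130.67 × 10/17.94 = 72.8 m³/s.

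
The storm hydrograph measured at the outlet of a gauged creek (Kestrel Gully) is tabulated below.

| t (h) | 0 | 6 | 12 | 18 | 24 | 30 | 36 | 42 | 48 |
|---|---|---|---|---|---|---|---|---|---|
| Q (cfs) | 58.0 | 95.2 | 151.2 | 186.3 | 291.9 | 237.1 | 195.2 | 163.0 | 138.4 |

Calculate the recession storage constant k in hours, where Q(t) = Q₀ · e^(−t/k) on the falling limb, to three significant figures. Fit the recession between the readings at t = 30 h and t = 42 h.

k ≈ 32.0 h

On the falling limb, Q drops from 237.1 to 163.0 cfs between t = 30 h and t = 42 h (Δt = 12 h).
k = −Δt / ln(Q₂/Q₁) = −12 / ln(163.0/237.1) = 32.0 h.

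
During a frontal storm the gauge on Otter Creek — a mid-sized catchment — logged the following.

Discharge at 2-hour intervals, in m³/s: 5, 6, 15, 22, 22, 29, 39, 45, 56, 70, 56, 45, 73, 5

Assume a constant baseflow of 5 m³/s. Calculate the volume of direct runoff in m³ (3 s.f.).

V ≈ 3.01 × 10^6 m³

Direct-runoff ordinates (Q − Q_b): 0.0, 1.0, 10.0, 17.0, 17.0, 24.0, 34.0, 40.0, 51.0, 65.0, 51.0, 40.0, 68.0, 0.0 m³/s.
ΣQ_DR = 418.0 m³/s.
With Δt = 2 h = 7200 s, V = ΣQ_DR · Δt = 418.0 × 7200 = 3.01 × 10^6 m³.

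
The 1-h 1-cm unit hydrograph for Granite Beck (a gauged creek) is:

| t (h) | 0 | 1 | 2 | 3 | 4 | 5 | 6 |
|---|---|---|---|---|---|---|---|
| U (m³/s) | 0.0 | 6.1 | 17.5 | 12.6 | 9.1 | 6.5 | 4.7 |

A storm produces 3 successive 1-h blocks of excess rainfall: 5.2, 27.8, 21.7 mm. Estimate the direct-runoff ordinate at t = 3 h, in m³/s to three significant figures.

Q ≈ 68.4 m³/s

By discrete convolution, Q_j = Σ (P_i / 10 mm) · U_{j−i}.
At t = 3 h (j=3): Q = (5.2/10)·12.6 + (27.8/10)·17.5 + (21.7/10)·6.1 = 68.4 m³/s.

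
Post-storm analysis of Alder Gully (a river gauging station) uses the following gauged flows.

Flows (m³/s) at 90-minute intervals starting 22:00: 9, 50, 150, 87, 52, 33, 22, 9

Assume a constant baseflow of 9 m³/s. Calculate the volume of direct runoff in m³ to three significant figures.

V ≈ 1.84 × 10^6 m³

Direct-runoff ordinates (Q − Q_b): 0.0, 41.0, 141.0, 78.0, 43.0, 24.0, 13.0, 0.0 m³/s.
ΣQ_DR = 340.0 m³/s.
With Δt = 1.5 h = 5400 s, V = ΣQ_DR · Δt = 340.0 × 5400 = 1.84 × 10^6 m³.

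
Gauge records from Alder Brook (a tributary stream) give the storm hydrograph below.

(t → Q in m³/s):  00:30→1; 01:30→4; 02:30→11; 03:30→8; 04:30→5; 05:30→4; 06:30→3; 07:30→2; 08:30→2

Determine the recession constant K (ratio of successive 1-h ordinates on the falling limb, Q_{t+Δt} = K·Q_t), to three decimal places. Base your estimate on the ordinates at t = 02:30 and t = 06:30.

K ≈ 0.723

Using the recession-limb readings at t = 02:30 and t = 06:30: Q falls from 11 to 3 m³/s over 4 intervals.
K = (Q₂/Q₁)^(1/4) = (3/11)^(1/4) = 0.723.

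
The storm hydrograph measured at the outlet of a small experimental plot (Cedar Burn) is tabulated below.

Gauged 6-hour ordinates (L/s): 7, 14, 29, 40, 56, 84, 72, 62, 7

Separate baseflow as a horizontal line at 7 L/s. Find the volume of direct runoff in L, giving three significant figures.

Direct-runoff ordinates (Q − Q_b): 0.0, 7.0, 22.0, 33.0, 49.0, 77.0, 65.0, 55.0, 0.0 L/s.
ΣQ_DR = 308.0 L/s.
With Δt = 6 h = 21600 s, V = ΣQ_DR · Δt = 308.0 × 21600 = 6.65 × 10^6 L.

V ≈ 6.65 × 10^6 L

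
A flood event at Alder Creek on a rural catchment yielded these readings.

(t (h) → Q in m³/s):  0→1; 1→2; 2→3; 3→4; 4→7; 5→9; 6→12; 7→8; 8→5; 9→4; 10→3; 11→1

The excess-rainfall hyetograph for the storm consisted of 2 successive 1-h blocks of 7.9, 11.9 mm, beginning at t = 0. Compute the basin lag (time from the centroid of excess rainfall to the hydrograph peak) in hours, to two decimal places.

t_L ≈ 4.90 h

Centroid of excess rainfall: t_c = Σ P_i·t̄_i / ΣP_i = 1.1010 h (block centres at 0.5, 1.5 h).
Hydrograph peak occurs at t = 6 h, so basin lag t_L = 6 − 1.1010 = 4.90 h.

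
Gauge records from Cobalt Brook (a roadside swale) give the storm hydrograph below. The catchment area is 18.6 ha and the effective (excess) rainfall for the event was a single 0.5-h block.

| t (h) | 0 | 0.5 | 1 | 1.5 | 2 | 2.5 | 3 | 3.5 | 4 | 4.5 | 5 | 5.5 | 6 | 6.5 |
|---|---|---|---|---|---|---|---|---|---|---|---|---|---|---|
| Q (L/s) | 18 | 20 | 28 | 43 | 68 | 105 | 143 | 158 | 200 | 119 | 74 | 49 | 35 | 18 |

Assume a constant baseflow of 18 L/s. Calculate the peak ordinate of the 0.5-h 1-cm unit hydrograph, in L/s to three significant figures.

Direct runoff: 0.0, 2.0, 10.0, 25.0, 50.0, 87.0, 125.0, 140.0, 182.0, 101.0, 56.0, 31.0, 17.0, 0.0 L/s; ΣQ_DR = 826.0 L/s, peak = 182.0 L/s.
Runoff depth d = ΣQ_DR·Δt / A = 826.0 × 1800 / (18.6 ha) = 7.994 mm.
The 1-cm UH is the DRH scaled by (10 mm)/d, so U_p = 182.0 × 10/7.994 = 228 L/s.

U_p ≈ 228 L/s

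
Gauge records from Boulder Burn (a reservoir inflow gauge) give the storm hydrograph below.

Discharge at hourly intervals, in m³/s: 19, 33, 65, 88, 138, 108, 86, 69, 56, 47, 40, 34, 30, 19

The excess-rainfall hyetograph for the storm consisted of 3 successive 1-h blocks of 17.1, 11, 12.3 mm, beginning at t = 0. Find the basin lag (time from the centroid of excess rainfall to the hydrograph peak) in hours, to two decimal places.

Centroid of excess rainfall: t_c = Σ P_i·t̄_i / ΣP_i = 1.3812 h (block centres at 0.5, 1.5, 2.5 h).
Hydrograph peak occurs at t = 4 h, so basin lag t_L = 4 − 1.3812 = 2.62 h.

t_L ≈ 2.62 h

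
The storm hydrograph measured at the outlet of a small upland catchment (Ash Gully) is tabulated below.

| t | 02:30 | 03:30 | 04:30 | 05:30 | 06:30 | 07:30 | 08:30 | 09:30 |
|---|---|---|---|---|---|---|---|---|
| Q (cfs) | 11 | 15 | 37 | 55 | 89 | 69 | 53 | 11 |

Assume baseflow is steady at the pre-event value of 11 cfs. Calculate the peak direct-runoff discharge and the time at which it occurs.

Subtracting baseflow gives direct-runoff ordinates: 0.0, 4.0, 26.0, 44.0, 78.0, 58.0, 42.0, 0.0 cfs.
The maximum is 78.0 cfs, occurring at the reading for t = 06:30.

Q_p = 78.0 cfs at t = 06:30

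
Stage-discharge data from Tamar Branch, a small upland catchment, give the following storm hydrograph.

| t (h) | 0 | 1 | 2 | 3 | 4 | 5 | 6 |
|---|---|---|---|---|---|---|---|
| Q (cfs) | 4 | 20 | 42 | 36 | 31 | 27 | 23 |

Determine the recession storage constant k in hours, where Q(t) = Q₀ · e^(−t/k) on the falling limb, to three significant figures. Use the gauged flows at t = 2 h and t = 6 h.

k ≈ 6.64 h

On the falling limb, Q drops from 42 to 23 cfs between t = 2 h and t = 6 h (Δt = 4 h).
k = −Δt / ln(Q₂/Q₁) = −4 / ln(23/42) = 6.64 h.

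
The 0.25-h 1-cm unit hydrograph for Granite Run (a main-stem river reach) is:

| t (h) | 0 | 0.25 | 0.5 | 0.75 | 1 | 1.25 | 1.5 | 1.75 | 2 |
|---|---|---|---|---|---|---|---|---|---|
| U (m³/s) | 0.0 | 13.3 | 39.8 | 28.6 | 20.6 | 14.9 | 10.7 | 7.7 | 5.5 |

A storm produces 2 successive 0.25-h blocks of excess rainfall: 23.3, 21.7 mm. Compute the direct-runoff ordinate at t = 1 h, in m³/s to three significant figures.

By discrete convolution, Q_j = Σ (P_i / 10 mm) · U_{j−i}.
At t = 1 h (j=4): Q = (23.3/10)·20.6 + (21.7/10)·28.6 = 110 m³/s.

Q ≈ 110 m³/s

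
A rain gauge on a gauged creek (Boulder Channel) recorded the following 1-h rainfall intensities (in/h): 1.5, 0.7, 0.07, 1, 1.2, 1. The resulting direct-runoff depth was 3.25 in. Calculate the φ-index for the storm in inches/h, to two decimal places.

φ ≈ 0.43 in/h

Only the 5 blocks with intensity above φ contribute runoff: 1.5, 0.7, 1, 1.2, 1 in/h.
Σ(I−φ)·Δt = d  ⇒  (1.5+0.7+1+1.2+1 − 5φ)·1 = 3.25
φ = (5.400 − 3.25/1) / 5 = 0.43 in/h.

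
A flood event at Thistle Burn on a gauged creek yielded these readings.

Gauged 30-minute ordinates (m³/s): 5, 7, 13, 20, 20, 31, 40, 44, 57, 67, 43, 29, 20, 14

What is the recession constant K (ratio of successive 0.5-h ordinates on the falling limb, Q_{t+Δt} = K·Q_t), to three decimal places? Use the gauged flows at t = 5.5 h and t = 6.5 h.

Using the recession-limb readings at t = 5.5 h and t = 6.5 h: Q falls from 29 to 14 m³/s over 2 intervals.
K = (Q₂/Q₁)^(1/2) = (14/29)^(1/2) = 0.695.

K ≈ 0.695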